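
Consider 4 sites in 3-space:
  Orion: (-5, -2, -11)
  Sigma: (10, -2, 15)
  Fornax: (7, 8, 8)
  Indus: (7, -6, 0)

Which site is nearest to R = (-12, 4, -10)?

Orion

Since √ is increasing, it suffices to compare squared distances:
d²(R, Orion) = (-12−(-5))² + (4−(-2))² + (-10−(-11))² = 49 + 36 + 1 = 86
d²(R, Sigma) = (-12−10)² + (4−(-2))² + (-10−15)² = 484 + 36 + 625 = 1145
d²(R, Fornax) = (-12−7)² + (4−8)² + (-10−8)² = 361 + 16 + 324 = 701
d²(R, Indus) = (-12−7)² + (4−(-6))² + (-10−0)² = 361 + 100 + 100 = 561
Minimum is at Orion.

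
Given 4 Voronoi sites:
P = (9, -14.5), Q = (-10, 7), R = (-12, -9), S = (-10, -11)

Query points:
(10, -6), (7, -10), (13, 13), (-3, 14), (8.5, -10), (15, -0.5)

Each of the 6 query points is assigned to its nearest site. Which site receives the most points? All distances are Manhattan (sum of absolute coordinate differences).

(10, -6) — d to each: P:9.5, Q:33, R:25, S:25 → nearest is P
(7, -10) — d to each: P:6.5, Q:34, R:20, S:18 → nearest is P
(13, 13) — d to each: P:31.5, Q:29, R:47, S:47 → nearest is Q
(-3, 14) — d to each: P:40.5, Q:14, R:32, S:32 → nearest is Q
(8.5, -10) — d to each: P:5, Q:35.5, R:21.5, S:19.5 → nearest is P
(15, -0.5) — d to each: P:20, Q:32.5, R:35.5, S:35.5 → nearest is P
Tally — P:4, Q:2. P captures the most (4).

P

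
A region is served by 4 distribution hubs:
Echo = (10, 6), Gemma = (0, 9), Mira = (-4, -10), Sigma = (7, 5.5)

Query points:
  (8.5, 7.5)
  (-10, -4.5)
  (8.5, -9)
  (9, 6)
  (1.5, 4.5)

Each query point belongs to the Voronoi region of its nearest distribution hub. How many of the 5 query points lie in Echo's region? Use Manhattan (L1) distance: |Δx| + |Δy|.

2

(8.5, 7.5) — d to each: Echo:3, Gemma:10, Mira:30, Sigma:3.5 → nearest is Echo
(-10, -4.5) — d to each: Echo:30.5, Gemma:23.5, Mira:11.5, Sigma:27 → nearest is Mira
(8.5, -9) — d to each: Echo:16.5, Gemma:26.5, Mira:13.5, Sigma:16 → nearest is Mira
(9, 6) — d to each: Echo:1, Gemma:12, Mira:29, Sigma:2.5 → nearest is Echo
(1.5, 4.5) — d to each: Echo:10, Gemma:6, Mira:20, Sigma:6.5 → nearest is Gemma
2 of the 5 points have Echo as nearest.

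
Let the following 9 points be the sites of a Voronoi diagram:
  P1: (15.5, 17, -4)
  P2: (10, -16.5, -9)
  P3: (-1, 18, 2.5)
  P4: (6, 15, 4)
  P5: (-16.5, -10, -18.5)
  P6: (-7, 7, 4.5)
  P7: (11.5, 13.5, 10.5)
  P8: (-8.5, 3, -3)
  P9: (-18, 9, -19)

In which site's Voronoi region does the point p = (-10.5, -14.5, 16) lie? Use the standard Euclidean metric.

Squared Euclidean distances:
|pP1|² = 676 + 992.25 + 400 = 2068.25
|pP2|² = 420.25 + 4 + 625 = 1049.25
|pP3|² = 90.25 + 1056.25 + 182.25 = 1328.75
|pP4|² = 272.25 + 870.25 + 144 = 1286.5
|pP5|² = 36 + 20.25 + 1190.25 = 1246.5
|pP6|² = 12.25 + 462.25 + 132.25 = 606.75
|pP7|² = 484 + 784 + 30.25 = 1298.25
|pP8|² = 4 + 306.25 + 361 = 671.25
|pP9|² = 56.25 + 552.25 + 1225 = 1833.5
P6 is nearest.

P6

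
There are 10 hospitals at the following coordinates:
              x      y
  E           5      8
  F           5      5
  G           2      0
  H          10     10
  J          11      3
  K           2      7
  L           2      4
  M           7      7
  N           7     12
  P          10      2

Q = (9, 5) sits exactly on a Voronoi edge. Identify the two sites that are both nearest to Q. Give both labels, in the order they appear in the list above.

Squared distances from Q to each site:
|QE|² = 16 + 9 = 25
|QF|² = 16 + 0 = 16
|QG|² = 49 + 25 = 74
|QH|² = 1 + 25 = 26
|QJ|² = 4 + 4 = 8
|QK|² = 49 + 4 = 53
|QL|² = 49 + 1 = 50
|QM|² = 4 + 4 = 8
|QN|² = 4 + 49 = 53
|QP|² = 1 + 9 = 10
Q is equidistant from J and M (both at squared distance 8), and every other site is strictly farther — so Q lies on the J–M Voronoi edge.

J and M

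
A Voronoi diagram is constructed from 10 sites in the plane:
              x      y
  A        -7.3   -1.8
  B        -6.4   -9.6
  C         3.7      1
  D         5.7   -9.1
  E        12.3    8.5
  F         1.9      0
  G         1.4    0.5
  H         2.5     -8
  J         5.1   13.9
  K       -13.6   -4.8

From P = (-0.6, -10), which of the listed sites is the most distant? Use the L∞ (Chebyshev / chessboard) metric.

J

d(P,A) = max(6.7, 8.2) = 8.2
d(P,B) = max(5.8, 0.4) = 5.8
d(P,C) = max(4.3, 11) = 11
d(P,D) = max(6.3, 0.9) = 6.3
d(P,E) = max(12.9, 18.5) = 18.5
d(P,F) = max(2.5, 10) = 10
d(P,G) = max(2, 10.5) = 10.5
d(P,H) = max(3.1, 2) = 3.1
d(P,J) = max(5.7, 23.9) = 23.9
d(P,K) = max(13, 5.2) = 13
The largest is to J.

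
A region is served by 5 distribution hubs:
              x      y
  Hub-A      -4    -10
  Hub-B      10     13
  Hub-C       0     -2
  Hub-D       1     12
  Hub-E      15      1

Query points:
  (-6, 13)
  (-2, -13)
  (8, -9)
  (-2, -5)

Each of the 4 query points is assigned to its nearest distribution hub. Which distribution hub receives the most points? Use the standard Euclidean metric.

(-6, 13) — d² to each: Hub-A:533, Hub-B:256, Hub-C:261, Hub-D:50, Hub-E:585 → nearest is Hub-D
(-2, -13) — d² to each: Hub-A:13, Hub-B:820, Hub-C:125, Hub-D:634, Hub-E:485 → nearest is Hub-A
(8, -9) — d² to each: Hub-A:145, Hub-B:488, Hub-C:113, Hub-D:490, Hub-E:149 → nearest is Hub-C
(-2, -5) — d² to each: Hub-A:29, Hub-B:468, Hub-C:13, Hub-D:298, Hub-E:325 → nearest is Hub-C
Tally — Hub-A:1, Hub-C:2, Hub-D:1. Hub-C captures the most (2).

Hub-C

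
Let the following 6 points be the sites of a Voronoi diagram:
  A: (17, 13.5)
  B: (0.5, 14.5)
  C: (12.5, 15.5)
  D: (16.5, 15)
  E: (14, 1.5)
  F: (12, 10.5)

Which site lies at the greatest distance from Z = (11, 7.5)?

Since √ is increasing, it suffices to compare squared distances:
|ZA|² = (11−17)² + (7.5−13.5)² = 36 + 36 = 72
|ZB|² = (11−0.5)² + (7.5−14.5)² = 110.25 + 49 = 159.25
|ZC|² = (11−12.5)² + (7.5−15.5)² = 2.25 + 64 = 66.25
|ZD|² = (11−16.5)² + (7.5−15)² = 30.25 + 56.25 = 86.5
|ZE|² = (11−14)² + (7.5−1.5)² = 9 + 36 = 45
|ZF|² = (11−12)² + (7.5−10.5)² = 1 + 9 = 10
The largest is to B.

B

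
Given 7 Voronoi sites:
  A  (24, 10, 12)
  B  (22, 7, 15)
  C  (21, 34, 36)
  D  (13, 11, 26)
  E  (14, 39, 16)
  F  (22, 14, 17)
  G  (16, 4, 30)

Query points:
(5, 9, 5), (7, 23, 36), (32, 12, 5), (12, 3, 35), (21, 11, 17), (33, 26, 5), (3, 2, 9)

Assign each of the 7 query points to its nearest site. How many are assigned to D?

(5, 9, 5) — d² to each: A:411, B:393, C:1842, D:509, E:1102, F:458, G:771 → nearest is B
(7, 23, 36) — d² to each: A:1034, B:922, C:317, D:280, E:705, F:667, G:478 → nearest is D
(32, 12, 5) — d² to each: A:117, B:225, C:1566, D:803, E:1174, F:248, G:945 → nearest is A
(12, 3, 35) — d² to each: A:722, B:516, C:1043, D:146, E:1661, F:545, G:42 → nearest is G
(21, 11, 17) — d² to each: A:35, B:21, C:890, D:145, E:834, F:10, G:243 → nearest is F
(33, 26, 5) — d² to each: A:386, B:582, C:1169, D:1066, E:651, F:409, G:1398 → nearest is A
(3, 2, 9) — d² to each: A:514, B:422, C:2077, D:470, E:1539, F:569, G:614 → nearest is B
1 of the 7 points has D as nearest.

1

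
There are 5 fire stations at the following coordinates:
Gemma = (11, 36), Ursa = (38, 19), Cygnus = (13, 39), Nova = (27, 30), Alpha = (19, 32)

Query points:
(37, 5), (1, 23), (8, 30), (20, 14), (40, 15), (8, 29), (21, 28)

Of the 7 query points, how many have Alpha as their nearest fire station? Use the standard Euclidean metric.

1

(37, 5) — d² to each: Gemma:1637, Ursa:197, Cygnus:1732, Nova:725, Alpha:1053 → nearest is Ursa
(1, 23) — d² to each: Gemma:269, Ursa:1385, Cygnus:400, Nova:725, Alpha:405 → nearest is Gemma
(8, 30) — d² to each: Gemma:45, Ursa:1021, Cygnus:106, Nova:361, Alpha:125 → nearest is Gemma
(20, 14) — d² to each: Gemma:565, Ursa:349, Cygnus:674, Nova:305, Alpha:325 → nearest is Nova
(40, 15) — d² to each: Gemma:1282, Ursa:20, Cygnus:1305, Nova:394, Alpha:730 → nearest is Ursa
(8, 29) — d² to each: Gemma:58, Ursa:1000, Cygnus:125, Nova:362, Alpha:130 → nearest is Gemma
(21, 28) — d² to each: Gemma:164, Ursa:370, Cygnus:185, Nova:40, Alpha:20 → nearest is Alpha
1 of the 7 points has Alpha as nearest.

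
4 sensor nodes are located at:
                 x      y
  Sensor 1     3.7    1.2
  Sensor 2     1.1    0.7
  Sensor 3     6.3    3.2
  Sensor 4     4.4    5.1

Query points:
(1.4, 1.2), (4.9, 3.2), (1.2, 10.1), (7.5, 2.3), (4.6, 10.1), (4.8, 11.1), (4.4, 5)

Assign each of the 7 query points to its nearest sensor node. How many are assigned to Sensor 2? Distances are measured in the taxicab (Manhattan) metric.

1

(1.4, 1.2) — d to each: Sensor 1:2.3, Sensor 2:0.8, Sensor 3:6.9, Sensor 4:6.9 → nearest is Sensor 2
(4.9, 3.2) — d to each: Sensor 1:3.2, Sensor 2:6.3, Sensor 3:1.4, Sensor 4:2.4 → nearest is Sensor 3
(1.2, 10.1) — d to each: Sensor 1:11.4, Sensor 2:9.5, Sensor 3:12, Sensor 4:8.2 → nearest is Sensor 4
(7.5, 2.3) — d to each: Sensor 1:4.9, Sensor 2:8, Sensor 3:2.1, Sensor 4:5.9 → nearest is Sensor 3
(4.6, 10.1) — d to each: Sensor 1:9.8, Sensor 2:12.9, Sensor 3:8.6, Sensor 4:5.2 → nearest is Sensor 4
(4.8, 11.1) — d to each: Sensor 1:11, Sensor 2:14.1, Sensor 3:9.4, Sensor 4:6.4 → nearest is Sensor 4
(4.4, 5) — d to each: Sensor 1:4.5, Sensor 2:7.6, Sensor 3:3.7, Sensor 4:0.1 → nearest is Sensor 4
1 of the 7 points has Sensor 2 as nearest.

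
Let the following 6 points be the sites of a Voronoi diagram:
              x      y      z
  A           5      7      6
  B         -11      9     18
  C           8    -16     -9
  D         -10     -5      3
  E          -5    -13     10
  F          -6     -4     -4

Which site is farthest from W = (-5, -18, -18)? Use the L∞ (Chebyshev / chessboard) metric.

d(W,A) = max(10, 25, 24) = 25
d(W,B) = max(6, 27, 36) = 36
d(W,C) = max(13, 2, 9) = 13
d(W,D) = max(5, 13, 21) = 21
d(W,E) = max(0, 5, 28) = 28
d(W,F) = max(1, 14, 14) = 14
The largest is to B.

B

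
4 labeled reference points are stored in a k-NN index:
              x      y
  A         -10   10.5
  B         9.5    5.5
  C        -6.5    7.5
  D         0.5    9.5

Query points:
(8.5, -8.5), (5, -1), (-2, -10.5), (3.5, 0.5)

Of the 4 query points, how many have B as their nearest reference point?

(8.5, -8.5) — d² to each: A:703.25, B:197, C:481, D:388 → nearest is B
(5, -1) — d² to each: A:357.25, B:62.5, C:204.5, D:130.5 → nearest is B
(-2, -10.5) — d² to each: A:505, B:388.25, C:344.25, D:406.25 → nearest is C
(3.5, 0.5) — d² to each: A:282.25, B:61, C:149, D:90 → nearest is B
3 of the 4 points have B as nearest.

3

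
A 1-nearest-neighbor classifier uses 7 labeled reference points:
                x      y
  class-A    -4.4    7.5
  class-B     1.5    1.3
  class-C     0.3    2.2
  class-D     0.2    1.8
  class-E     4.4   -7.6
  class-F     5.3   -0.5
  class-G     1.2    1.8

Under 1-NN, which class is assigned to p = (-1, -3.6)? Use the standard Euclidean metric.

Compare squared distances (the ordering matches that of the actual distances):
d²(p, class-A) = (-1−(-4.4))² + (-3.6−7.5)² = 11.56 + 123.21 = 134.77
d²(p, class-B) = (-1−1.5)² + (-3.6−1.3)² = 6.25 + 24.01 = 30.26
d²(p, class-C) = (-1−0.3)² + (-3.6−2.2)² = 1.69 + 33.64 = 35.33
d²(p, class-D) = (-1−0.2)² + (-3.6−1.8)² = 1.44 + 29.16 = 30.6
d²(p, class-E) = (-1−4.4)² + (-3.6−(-7.6))² = 29.16 + 16 = 45.16
d²(p, class-F) = (-1−5.3)² + (-3.6−(-0.5))² = 39.69 + 9.61 = 49.3
d²(p, class-G) = (-1−1.2)² + (-3.6−1.8)² = 4.84 + 29.16 = 34
class-B is nearest.

class-B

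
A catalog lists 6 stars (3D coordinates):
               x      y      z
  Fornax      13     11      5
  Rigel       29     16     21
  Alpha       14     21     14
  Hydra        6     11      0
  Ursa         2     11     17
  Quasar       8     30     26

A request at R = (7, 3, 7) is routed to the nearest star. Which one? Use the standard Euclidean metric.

Since √ is increasing, it suffices to compare squared distances:
d²(R, Fornax) = (7−13)² + (3−11)² + (7−5)² = 36 + 64 + 4 = 104
d²(R, Rigel) = (7−29)² + (3−16)² + (7−21)² = 484 + 169 + 196 = 849
d²(R, Alpha) = (7−14)² + (3−21)² + (7−14)² = 49 + 324 + 49 = 422
d²(R, Hydra) = (7−6)² + (3−11)² + (7−0)² = 1 + 64 + 49 = 114
d²(R, Ursa) = (7−2)² + (3−11)² + (7−17)² = 25 + 64 + 100 = 189
d²(R, Quasar) = (7−8)² + (3−30)² + (7−26)² = 1 + 729 + 361 = 1091
Fornax is nearest.

Fornax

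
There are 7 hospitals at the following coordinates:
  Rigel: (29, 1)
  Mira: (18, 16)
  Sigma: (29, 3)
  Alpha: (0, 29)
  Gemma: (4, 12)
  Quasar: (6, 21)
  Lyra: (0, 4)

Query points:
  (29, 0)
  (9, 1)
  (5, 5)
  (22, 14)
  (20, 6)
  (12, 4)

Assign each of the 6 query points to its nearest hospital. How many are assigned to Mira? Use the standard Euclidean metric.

(29, 0) — d² to each: Rigel:1, Mira:377, Sigma:9, Alpha:1682, Gemma:769, Quasar:970, Lyra:857 → nearest is Rigel
(9, 1) — d² to each: Rigel:400, Mira:306, Sigma:404, Alpha:865, Gemma:146, Quasar:409, Lyra:90 → nearest is Lyra
(5, 5) — d² to each: Rigel:592, Mira:290, Sigma:580, Alpha:601, Gemma:50, Quasar:257, Lyra:26 → nearest is Lyra
(22, 14) — d² to each: Rigel:218, Mira:20, Sigma:170, Alpha:709, Gemma:328, Quasar:305, Lyra:584 → nearest is Mira
(20, 6) — d² to each: Rigel:106, Mira:104, Sigma:90, Alpha:929, Gemma:292, Quasar:421, Lyra:404 → nearest is Sigma
(12, 4) — d² to each: Rigel:298, Mira:180, Sigma:290, Alpha:769, Gemma:128, Quasar:325, Lyra:144 → nearest is Gemma
1 of the 6 points has Mira as nearest.

1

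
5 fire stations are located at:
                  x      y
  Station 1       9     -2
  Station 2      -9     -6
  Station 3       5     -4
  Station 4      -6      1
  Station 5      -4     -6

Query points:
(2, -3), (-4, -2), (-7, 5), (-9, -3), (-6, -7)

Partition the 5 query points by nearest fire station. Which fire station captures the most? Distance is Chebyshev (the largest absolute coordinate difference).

Station 4

(2, -3) — d to each: Station 1:7, Station 2:11, Station 3:3, Station 4:8, Station 5:6 → nearest is Station 3
(-4, -2) — d to each: Station 1:13, Station 2:5, Station 3:9, Station 4:3, Station 5:4 → nearest is Station 4
(-7, 5) — d to each: Station 1:16, Station 2:11, Station 3:12, Station 4:4, Station 5:11 → nearest is Station 4
(-9, -3) — d to each: Station 1:18, Station 2:3, Station 3:14, Station 4:4, Station 5:5 → nearest is Station 2
(-6, -7) — d to each: Station 1:15, Station 2:3, Station 3:11, Station 4:8, Station 5:2 → nearest is Station 5
Tally — Station 2:1, Station 3:1, Station 4:2, Station 5:1. Station 4 captures the most (2).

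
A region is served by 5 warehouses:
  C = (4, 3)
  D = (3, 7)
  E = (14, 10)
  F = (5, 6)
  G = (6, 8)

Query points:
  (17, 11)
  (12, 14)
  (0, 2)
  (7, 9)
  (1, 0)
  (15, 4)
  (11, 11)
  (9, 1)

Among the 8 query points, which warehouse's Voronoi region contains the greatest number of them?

(17, 11) — d² to each: C:233, D:212, E:10, F:169, G:130 → nearest is E
(12, 14) — d² to each: C:185, D:130, E:20, F:113, G:72 → nearest is E
(0, 2) — d² to each: C:17, D:34, E:260, F:41, G:72 → nearest is C
(7, 9) — d² to each: C:45, D:20, E:50, F:13, G:2 → nearest is G
(1, 0) — d² to each: C:18, D:53, E:269, F:52, G:89 → nearest is C
(15, 4) — d² to each: C:122, D:153, E:37, F:104, G:97 → nearest is E
(11, 11) — d² to each: C:113, D:80, E:10, F:61, G:34 → nearest is E
(9, 1) — d² to each: C:29, D:72, E:106, F:41, G:58 → nearest is C
Tally — C:3, E:4, G:1. E captures the most (4).

E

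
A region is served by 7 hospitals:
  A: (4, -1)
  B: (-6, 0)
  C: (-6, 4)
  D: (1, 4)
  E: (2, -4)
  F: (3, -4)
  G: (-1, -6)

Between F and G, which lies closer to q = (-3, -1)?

Compare squared distances:
|qF|² = (-3−3)² + (-1−(-4))² = 36 + 9 = 45
|qG|² = (-3−(-1))² + (-1−(-6))² = 4 + 25 = 29
45 > 29, so G is closer.

G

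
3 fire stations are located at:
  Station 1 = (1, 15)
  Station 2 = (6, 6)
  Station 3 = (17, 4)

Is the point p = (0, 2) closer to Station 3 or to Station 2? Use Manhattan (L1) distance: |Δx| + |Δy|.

Station 2

d(p, Station 3) = |0−17| + |2−4| = 17 + 2 = 19
d(p, Station 2) = |0−6| + |2−6| = 6 + 4 = 10
19 > 10, so Station 2 is closer.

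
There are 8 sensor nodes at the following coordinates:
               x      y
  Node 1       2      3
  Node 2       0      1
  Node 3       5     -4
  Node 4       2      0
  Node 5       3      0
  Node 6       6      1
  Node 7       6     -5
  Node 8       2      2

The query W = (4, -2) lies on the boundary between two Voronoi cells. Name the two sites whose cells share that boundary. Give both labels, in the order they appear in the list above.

Squared distances from W to each site:
d²(W, Node 1) = 4 + 25 = 29
d²(W, Node 2) = 16 + 9 = 25
d²(W, Node 3) = 1 + 4 = 5
d²(W, Node 4) = 4 + 4 = 8
d²(W, Node 5) = 1 + 4 = 5
d²(W, Node 6) = 4 + 9 = 13
d²(W, Node 7) = 4 + 9 = 13
d²(W, Node 8) = 4 + 16 = 20
W is equidistant from Node 3 and Node 5 (both at squared distance 5), and every other site is strictly farther — so W lies on the Node 3–Node 5 Voronoi edge.

Node 3 and Node 5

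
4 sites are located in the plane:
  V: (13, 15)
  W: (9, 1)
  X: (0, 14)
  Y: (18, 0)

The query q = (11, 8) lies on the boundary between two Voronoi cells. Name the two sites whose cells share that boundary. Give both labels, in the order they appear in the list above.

Squared distances from q to each site:
|qV|² = (11−13)² + (8−15)² = 4 + 49 = 53
|qW|² = (11−9)² + (8−1)² = 4 + 49 = 53
|qX|² = (11−0)² + (8−14)² = 121 + 36 = 157
|qY|² = (11−18)² + (8−0)² = 49 + 64 = 113
q is equidistant from V and W (both at squared distance 53), and every other site is strictly farther — so q lies on the V–W Voronoi edge.

V and W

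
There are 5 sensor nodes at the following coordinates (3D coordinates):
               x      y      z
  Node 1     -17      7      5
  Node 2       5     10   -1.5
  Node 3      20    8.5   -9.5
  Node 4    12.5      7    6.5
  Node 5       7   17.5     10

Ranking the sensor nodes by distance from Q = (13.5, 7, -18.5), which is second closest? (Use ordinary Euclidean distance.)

Since √ is increasing, it suffices to compare squared distances:
d²(Q, Node 1) = (13.5−(-17))² + (7−7)² + (-18.5−5)² = 930.25 + 0 + 552.25 = 1482.5
d²(Q, Node 2) = (13.5−5)² + (7−10)² + (-18.5−(-1.5))² = 72.25 + 9 + 289 = 370.25
d²(Q, Node 3) = (13.5−20)² + (7−8.5)² + (-18.5−(-9.5))² = 42.25 + 2.25 + 81 = 125.5
d²(Q, Node 4) = (13.5−12.5)² + (7−7)² + (-18.5−6.5)² = 1 + 0 + 625 = 626
d²(Q, Node 5) = (13.5−7)² + (7−17.5)² + (-18.5−10)² = 42.25 + 110.25 + 812.25 = 964.75
Sorted ascending: Node 3, Node 2, Node 4, … — the second-nearest is Node 2.

Node 2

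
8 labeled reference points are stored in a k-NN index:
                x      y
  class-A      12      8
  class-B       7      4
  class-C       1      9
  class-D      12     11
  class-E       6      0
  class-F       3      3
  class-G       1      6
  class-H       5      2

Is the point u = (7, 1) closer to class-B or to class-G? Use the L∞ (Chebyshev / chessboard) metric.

class-B

d(u, class-B) = max(0, 3) = 3
d(u, class-G) = max(6, 5) = 6
3 < 6, so class-B is closer.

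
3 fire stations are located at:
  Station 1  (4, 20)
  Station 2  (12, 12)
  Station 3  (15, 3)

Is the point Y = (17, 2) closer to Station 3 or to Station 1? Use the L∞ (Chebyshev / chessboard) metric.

Station 3

d(Y, Station 3) = max(2, 1) = 2
d(Y, Station 1) = max(13, 18) = 18
2 < 18, so Station 3 is closer.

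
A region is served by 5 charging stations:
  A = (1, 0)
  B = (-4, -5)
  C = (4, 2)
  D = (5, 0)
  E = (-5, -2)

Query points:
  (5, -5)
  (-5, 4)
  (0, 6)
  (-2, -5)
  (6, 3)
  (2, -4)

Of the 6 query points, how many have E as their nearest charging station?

1

(5, -5) — d² to each: A:41, B:81, C:50, D:25, E:109 → nearest is D
(-5, 4) — d² to each: A:52, B:82, C:85, D:116, E:36 → nearest is E
(0, 6) — d² to each: A:37, B:137, C:32, D:61, E:89 → nearest is C
(-2, -5) — d² to each: A:34, B:4, C:85, D:74, E:18 → nearest is B
(6, 3) — d² to each: A:34, B:164, C:5, D:10, E:146 → nearest is C
(2, -4) — d² to each: A:17, B:37, C:40, D:25, E:53 → nearest is A
1 of the 6 points has E as nearest.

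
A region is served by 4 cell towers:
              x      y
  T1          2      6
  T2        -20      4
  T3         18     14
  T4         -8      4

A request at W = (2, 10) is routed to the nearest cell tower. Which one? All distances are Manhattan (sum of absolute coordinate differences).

T1

d(W,T1) = |2−2| + |10−6| = 0 + 4 = 4
d(W,T2) = |2−(-20)| + |10−4| = 22 + 6 = 28
d(W,T3) = |2−18| + |10−14| = 16 + 4 = 20
d(W,T4) = |2−(-8)| + |10−4| = 10 + 6 = 16
The smallest is to T1, so W lies in the Voronoi region of T1.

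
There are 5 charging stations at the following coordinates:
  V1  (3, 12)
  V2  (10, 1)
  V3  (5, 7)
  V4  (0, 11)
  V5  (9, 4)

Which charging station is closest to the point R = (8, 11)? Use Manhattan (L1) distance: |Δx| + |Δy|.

d(R,V1) = |8−3| + |11−12| = 5 + 1 = 6
d(R,V2) = |8−10| + |11−1| = 2 + 10 = 12
d(R,V3) = |8−5| + |11−7| = 3 + 4 = 7
d(R,V4) = |8−0| + |11−11| = 8 + 0 = 8
d(R,V5) = |8−9| + |11−4| = 1 + 7 = 8
V1 is nearest.

V1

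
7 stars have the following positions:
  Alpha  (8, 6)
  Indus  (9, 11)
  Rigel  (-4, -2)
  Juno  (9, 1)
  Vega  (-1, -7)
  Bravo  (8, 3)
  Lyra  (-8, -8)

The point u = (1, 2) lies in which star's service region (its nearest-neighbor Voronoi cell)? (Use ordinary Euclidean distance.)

Rigel

Squared Euclidean distances:
d²(u, Alpha) = (1−8)² + (2−6)² = 49 + 16 = 65
d²(u, Indus) = (1−9)² + (2−11)² = 64 + 81 = 145
d²(u, Rigel) = (1−(-4))² + (2−(-2))² = 25 + 16 = 41
d²(u, Juno) = (1−9)² + (2−1)² = 64 + 1 = 65
d²(u, Vega) = (1−(-1))² + (2−(-7))² = 4 + 81 = 85
d²(u, Bravo) = (1−8)² + (2−3)² = 49 + 1 = 50
d²(u, Lyra) = (1−(-8))² + (2−(-8))² = 81 + 100 = 181
The smallest is to Rigel, so u lies in the Voronoi region of Rigel.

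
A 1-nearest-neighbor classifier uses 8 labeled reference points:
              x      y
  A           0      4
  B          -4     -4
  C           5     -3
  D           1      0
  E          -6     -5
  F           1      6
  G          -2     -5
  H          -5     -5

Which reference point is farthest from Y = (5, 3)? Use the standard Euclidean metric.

E

Compare squared distances (the ordering matches that of the actual distances):
|YA|² = (5−0)² + (3−4)² = 25 + 1 = 26
|YB|² = (5−(-4))² + (3−(-4))² = 81 + 49 = 130
|YC|² = (5−5)² + (3−(-3))² = 0 + 36 = 36
|YD|² = (5−1)² + (3−0)² = 16 + 9 = 25
|YE|² = (5−(-6))² + (3−(-5))² = 121 + 64 = 185
|YF|² = (5−1)² + (3−6)² = 16 + 9 = 25
|YG|² = (5−(-2))² + (3−(-5))² = 49 + 64 = 113
|YH|² = (5−(-5))² + (3−(-5))² = 100 + 64 = 164
The largest is to E.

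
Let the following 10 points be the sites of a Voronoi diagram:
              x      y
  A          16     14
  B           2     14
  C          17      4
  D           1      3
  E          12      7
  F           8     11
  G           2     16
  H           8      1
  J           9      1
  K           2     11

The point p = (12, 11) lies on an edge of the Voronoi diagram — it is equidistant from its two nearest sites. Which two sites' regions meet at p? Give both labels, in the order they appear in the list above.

Squared distances from p to each site:
|pA|² = 16 + 9 = 25
|pB|² = 100 + 9 = 109
|pC|² = 25 + 49 = 74
|pD|² = 121 + 64 = 185
|pE|² = 0 + 16 = 16
|pF|² = 16 + 0 = 16
|pG|² = 100 + 25 = 125
|pH|² = 16 + 100 = 116
|pJ|² = 9 + 100 = 109
|pK|² = 100 + 0 = 100
p is equidistant from E and F (both at squared distance 16), and every other site is strictly farther — so p lies on the E–F Voronoi edge.

E and F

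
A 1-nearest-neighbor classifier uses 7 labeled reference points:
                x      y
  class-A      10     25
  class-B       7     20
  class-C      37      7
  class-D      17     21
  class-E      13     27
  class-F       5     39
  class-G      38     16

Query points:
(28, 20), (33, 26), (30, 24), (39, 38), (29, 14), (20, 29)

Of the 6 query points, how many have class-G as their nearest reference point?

(28, 20) — d² to each: class-A:349, class-B:441, class-C:250, class-D:122, class-E:274, class-F:890, class-G:116 → nearest is class-G
(33, 26) — d² to each: class-A:530, class-B:712, class-C:377, class-D:281, class-E:401, class-F:953, class-G:125 → nearest is class-G
(30, 24) — d² to each: class-A:401, class-B:545, class-C:338, class-D:178, class-E:298, class-F:850, class-G:128 → nearest is class-G
(39, 38) — d² to each: class-A:1010, class-B:1348, class-C:965, class-D:773, class-E:797, class-F:1157, class-G:485 → nearest is class-G
(29, 14) — d² to each: class-A:482, class-B:520, class-C:113, class-D:193, class-E:425, class-F:1201, class-G:85 → nearest is class-G
(20, 29) — d² to each: class-A:116, class-B:250, class-C:773, class-D:73, class-E:53, class-F:325, class-G:493 → nearest is class-E
5 of the 6 points have class-G as nearest.

5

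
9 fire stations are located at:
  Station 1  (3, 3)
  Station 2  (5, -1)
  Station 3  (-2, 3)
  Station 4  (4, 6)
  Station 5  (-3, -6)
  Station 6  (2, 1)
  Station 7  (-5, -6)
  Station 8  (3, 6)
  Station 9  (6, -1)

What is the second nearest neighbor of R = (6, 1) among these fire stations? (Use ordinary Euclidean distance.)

Station 2

Since √ is increasing, it suffices to compare squared distances:
d²(R, Station 1) = 9 + 4 = 13
d²(R, Station 2) = 1 + 4 = 5
d²(R, Station 3) = 64 + 4 = 68
d²(R, Station 4) = 4 + 25 = 29
d²(R, Station 5) = 81 + 49 = 130
d²(R, Station 6) = 16 + 0 = 16
d²(R, Station 7) = 121 + 49 = 170
d²(R, Station 8) = 9 + 25 = 34
d²(R, Station 9) = 0 + 4 = 4
Sorted ascending: Station 9, Station 2, Station 1, … — the second-nearest is Station 2.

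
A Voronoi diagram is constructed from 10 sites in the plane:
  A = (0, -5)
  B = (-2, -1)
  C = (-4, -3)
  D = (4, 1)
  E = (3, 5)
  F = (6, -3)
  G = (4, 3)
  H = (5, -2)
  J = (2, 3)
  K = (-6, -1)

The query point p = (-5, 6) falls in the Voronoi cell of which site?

K

Since √ is increasing, it suffices to compare squared distances:
|pA|² = (-5−0)² + (6−(-5))² = 25 + 121 = 146
|pB|² = (-5−(-2))² + (6−(-1))² = 9 + 49 = 58
|pC|² = (-5−(-4))² + (6−(-3))² = 1 + 81 = 82
|pD|² = (-5−4)² + (6−1)² = 81 + 25 = 106
|pE|² = (-5−3)² + (6−5)² = 64 + 1 = 65
|pF|² = (-5−6)² + (6−(-3))² = 121 + 81 = 202
|pG|² = (-5−4)² + (6−3)² = 81 + 9 = 90
|pH|² = (-5−5)² + (6−(-2))² = 100 + 64 = 164
|pJ|² = (-5−2)² + (6−3)² = 49 + 9 = 58
|pK|² = (-5−(-6))² + (6−(-1))² = 1 + 49 = 50
The smallest is to K, so p lies in the Voronoi region of K.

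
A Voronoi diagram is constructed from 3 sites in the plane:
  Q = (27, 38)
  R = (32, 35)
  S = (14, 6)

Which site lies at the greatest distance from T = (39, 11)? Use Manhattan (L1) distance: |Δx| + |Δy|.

d(T,Q) = |39−27| + |11−38| = 12 + 27 = 39
d(T,R) = |39−32| + |11−35| = 7 + 24 = 31
d(T,S) = |39−14| + |11−6| = 25 + 5 = 30
The largest is to Q.

Q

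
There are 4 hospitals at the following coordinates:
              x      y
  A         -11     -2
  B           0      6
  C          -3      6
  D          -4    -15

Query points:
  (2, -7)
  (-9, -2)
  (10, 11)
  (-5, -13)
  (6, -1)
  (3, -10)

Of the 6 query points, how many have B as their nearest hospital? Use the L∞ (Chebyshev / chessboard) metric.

2

(2, -7) — d to each: A:13, B:13, C:13, D:8 → nearest is D
(-9, -2) — d to each: A:2, B:9, C:8, D:13 → nearest is A
(10, 11) — d to each: A:21, B:10, C:13, D:26 → nearest is B
(-5, -13) — d to each: A:11, B:19, C:19, D:2 → nearest is D
(6, -1) — d to each: A:17, B:7, C:9, D:14 → nearest is B
(3, -10) — d to each: A:14, B:16, C:16, D:7 → nearest is D
2 of the 6 points have B as nearest.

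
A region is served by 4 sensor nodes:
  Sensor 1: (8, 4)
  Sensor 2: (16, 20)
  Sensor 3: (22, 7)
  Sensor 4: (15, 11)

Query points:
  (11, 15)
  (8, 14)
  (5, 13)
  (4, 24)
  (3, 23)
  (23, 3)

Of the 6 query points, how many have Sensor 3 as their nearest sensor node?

(11, 15) — d² to each: Sensor 1:130, Sensor 2:50, Sensor 3:185, Sensor 4:32 → nearest is Sensor 4
(8, 14) — d² to each: Sensor 1:100, Sensor 2:100, Sensor 3:245, Sensor 4:58 → nearest is Sensor 4
(5, 13) — d² to each: Sensor 1:90, Sensor 2:170, Sensor 3:325, Sensor 4:104 → nearest is Sensor 1
(4, 24) — d² to each: Sensor 1:416, Sensor 2:160, Sensor 3:613, Sensor 4:290 → nearest is Sensor 2
(3, 23) — d² to each: Sensor 1:386, Sensor 2:178, Sensor 3:617, Sensor 4:288 → nearest is Sensor 2
(23, 3) — d² to each: Sensor 1:226, Sensor 2:338, Sensor 3:17, Sensor 4:128 → nearest is Sensor 3
1 of the 6 points has Sensor 3 as nearest.

1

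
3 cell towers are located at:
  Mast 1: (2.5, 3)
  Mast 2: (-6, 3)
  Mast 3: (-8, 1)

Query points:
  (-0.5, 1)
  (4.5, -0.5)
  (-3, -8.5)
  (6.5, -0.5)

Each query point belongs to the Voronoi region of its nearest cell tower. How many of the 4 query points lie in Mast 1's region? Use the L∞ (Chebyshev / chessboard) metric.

3

(-0.5, 1) — d to each: Mast 1:3, Mast 2:5.5, Mast 3:7.5 → nearest is Mast 1
(4.5, -0.5) — d to each: Mast 1:3.5, Mast 2:10.5, Mast 3:12.5 → nearest is Mast 1
(-3, -8.5) — d to each: Mast 1:11.5, Mast 2:11.5, Mast 3:9.5 → nearest is Mast 3
(6.5, -0.5) — d to each: Mast 1:4, Mast 2:12.5, Mast 3:14.5 → nearest is Mast 1
3 of the 4 points have Mast 1 as nearest.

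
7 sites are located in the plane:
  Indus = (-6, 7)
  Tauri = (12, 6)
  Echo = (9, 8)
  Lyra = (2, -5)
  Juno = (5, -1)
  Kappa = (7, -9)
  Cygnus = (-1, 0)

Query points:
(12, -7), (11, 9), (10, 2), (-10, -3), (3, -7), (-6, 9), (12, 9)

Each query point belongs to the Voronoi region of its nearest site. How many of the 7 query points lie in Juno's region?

(12, -7) — d² to each: Indus:520, Tauri:169, Echo:234, Lyra:104, Juno:85, Kappa:29, Cygnus:218 → nearest is Kappa
(11, 9) — d² to each: Indus:293, Tauri:10, Echo:5, Lyra:277, Juno:136, Kappa:340, Cygnus:225 → nearest is Echo
(10, 2) — d² to each: Indus:281, Tauri:20, Echo:37, Lyra:113, Juno:34, Kappa:130, Cygnus:125 → nearest is Tauri
(-10, -3) — d² to each: Indus:116, Tauri:565, Echo:482, Lyra:148, Juno:229, Kappa:325, Cygnus:90 → nearest is Cygnus
(3, -7) — d² to each: Indus:277, Tauri:250, Echo:261, Lyra:5, Juno:40, Kappa:20, Cygnus:65 → nearest is Lyra
(-6, 9) — d² to each: Indus:4, Tauri:333, Echo:226, Lyra:260, Juno:221, Kappa:493, Cygnus:106 → nearest is Indus
(12, 9) — d² to each: Indus:328, Tauri:9, Echo:10, Lyra:296, Juno:149, Kappa:349, Cygnus:250 → nearest is Tauri
0 of the 7 points have Juno as nearest.

0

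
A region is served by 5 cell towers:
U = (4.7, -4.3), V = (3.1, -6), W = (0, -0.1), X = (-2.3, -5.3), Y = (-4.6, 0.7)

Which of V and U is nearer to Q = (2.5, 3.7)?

Compare squared distances:
|QV|² = (2.5−3.1)² + (3.7−(-6))² = 0.36 + 94.09 = 94.45
|QU|² = (2.5−4.7)² + (3.7−(-4.3))² = 4.84 + 64 = 68.84
94.45 > 68.84, so U is closer.

U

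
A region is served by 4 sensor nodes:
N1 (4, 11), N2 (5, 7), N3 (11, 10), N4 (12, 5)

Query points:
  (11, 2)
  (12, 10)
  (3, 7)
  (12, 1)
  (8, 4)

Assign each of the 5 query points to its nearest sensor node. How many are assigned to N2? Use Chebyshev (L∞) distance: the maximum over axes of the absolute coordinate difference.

(11, 2) — d to each: N1:9, N2:6, N3:8, N4:3 → nearest is N4
(12, 10) — d to each: N1:8, N2:7, N3:1, N4:5 → nearest is N3
(3, 7) — d to each: N1:4, N2:2, N3:8, N4:9 → nearest is N2
(12, 1) — d to each: N1:10, N2:7, N3:9, N4:4 → nearest is N4
(8, 4) — d to each: N1:7, N2:3, N3:6, N4:4 → nearest is N2
2 of the 5 points have N2 as nearest.

2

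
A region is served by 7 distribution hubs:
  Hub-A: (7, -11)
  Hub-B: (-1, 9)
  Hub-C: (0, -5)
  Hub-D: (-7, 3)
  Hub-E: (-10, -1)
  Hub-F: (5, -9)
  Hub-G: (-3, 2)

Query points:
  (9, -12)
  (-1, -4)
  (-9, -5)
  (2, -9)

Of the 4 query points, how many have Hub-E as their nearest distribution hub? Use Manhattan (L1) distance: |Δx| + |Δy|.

1

(9, -12) — d to each: Hub-A:3, Hub-B:31, Hub-C:16, Hub-D:31, Hub-E:30, Hub-F:7, Hub-G:26 → nearest is Hub-A
(-1, -4) — d to each: Hub-A:15, Hub-B:13, Hub-C:2, Hub-D:13, Hub-E:12, Hub-F:11, Hub-G:8 → nearest is Hub-C
(-9, -5) — d to each: Hub-A:22, Hub-B:22, Hub-C:9, Hub-D:10, Hub-E:5, Hub-F:18, Hub-G:13 → nearest is Hub-E
(2, -9) — d to each: Hub-A:7, Hub-B:21, Hub-C:6, Hub-D:21, Hub-E:20, Hub-F:3, Hub-G:16 → nearest is Hub-F
1 of the 4 points has Hub-E as nearest.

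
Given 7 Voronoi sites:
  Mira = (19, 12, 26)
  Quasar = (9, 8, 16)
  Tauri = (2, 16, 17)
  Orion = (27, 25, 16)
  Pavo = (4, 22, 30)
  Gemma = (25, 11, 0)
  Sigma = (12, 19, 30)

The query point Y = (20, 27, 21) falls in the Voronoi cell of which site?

Orion

Since √ is increasing, it suffices to compare squared distances:
d²(Y, Mira) = (20−19)² + (27−12)² + (21−26)² = 1 + 225 + 25 = 251
d²(Y, Quasar) = (20−9)² + (27−8)² + (21−16)² = 121 + 361 + 25 = 507
d²(Y, Tauri) = (20−2)² + (27−16)² + (21−17)² = 324 + 121 + 16 = 461
d²(Y, Orion) = (20−27)² + (27−25)² + (21−16)² = 49 + 4 + 25 = 78
d²(Y, Pavo) = (20−4)² + (27−22)² + (21−30)² = 256 + 25 + 81 = 362
d²(Y, Gemma) = (20−25)² + (27−11)² + (21−0)² = 25 + 256 + 441 = 722
d²(Y, Sigma) = (20−12)² + (27−19)² + (21−30)² = 64 + 64 + 81 = 209
The smallest is to Orion, so Y lies in the Voronoi region of Orion.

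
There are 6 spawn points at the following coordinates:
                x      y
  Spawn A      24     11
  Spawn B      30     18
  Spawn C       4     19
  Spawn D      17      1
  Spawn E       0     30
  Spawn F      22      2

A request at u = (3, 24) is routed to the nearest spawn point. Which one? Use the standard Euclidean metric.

Spawn C

Since √ is increasing, it suffices to compare squared distances:
d²(u, Spawn A) = (3−24)² + (24−11)² = 441 + 169 = 610
d²(u, Spawn B) = (3−30)² + (24−18)² = 729 + 36 = 765
d²(u, Spawn C) = (3−4)² + (24−19)² = 1 + 25 = 26
d²(u, Spawn D) = (3−17)² + (24−1)² = 196 + 529 = 725
d²(u, Spawn E) = (3−0)² + (24−30)² = 9 + 36 = 45
d²(u, Spawn F) = (3−22)² + (24−2)² = 361 + 484 = 845
Spawn C is nearest.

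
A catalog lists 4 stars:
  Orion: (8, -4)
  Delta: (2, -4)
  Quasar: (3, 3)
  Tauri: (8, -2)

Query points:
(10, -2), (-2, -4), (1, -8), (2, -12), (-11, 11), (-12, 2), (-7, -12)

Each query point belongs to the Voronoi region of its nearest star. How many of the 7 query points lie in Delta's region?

(10, -2) — d² to each: Orion:8, Delta:68, Quasar:74, Tauri:4 → nearest is Tauri
(-2, -4) — d² to each: Orion:100, Delta:16, Quasar:74, Tauri:104 → nearest is Delta
(1, -8) — d² to each: Orion:65, Delta:17, Quasar:125, Tauri:85 → nearest is Delta
(2, -12) — d² to each: Orion:100, Delta:64, Quasar:226, Tauri:136 → nearest is Delta
(-11, 11) — d² to each: Orion:586, Delta:394, Quasar:260, Tauri:530 → nearest is Quasar
(-12, 2) — d² to each: Orion:436, Delta:232, Quasar:226, Tauri:416 → nearest is Quasar
(-7, -12) — d² to each: Orion:289, Delta:145, Quasar:325, Tauri:325 → nearest is Delta
4 of the 7 points have Delta as nearest.

4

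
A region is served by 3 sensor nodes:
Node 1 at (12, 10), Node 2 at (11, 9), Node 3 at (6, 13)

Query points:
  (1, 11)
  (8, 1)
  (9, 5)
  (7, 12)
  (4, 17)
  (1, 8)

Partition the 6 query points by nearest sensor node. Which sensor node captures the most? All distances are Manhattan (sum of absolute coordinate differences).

Node 3

(1, 11) — d to each: Node 1:12, Node 2:12, Node 3:7 → nearest is Node 3
(8, 1) — d to each: Node 1:13, Node 2:11, Node 3:14 → nearest is Node 2
(9, 5) — d to each: Node 1:8, Node 2:6, Node 3:11 → nearest is Node 2
(7, 12) — d to each: Node 1:7, Node 2:7, Node 3:2 → nearest is Node 3
(4, 17) — d to each: Node 1:15, Node 2:15, Node 3:6 → nearest is Node 3
(1, 8) — d to each: Node 1:13, Node 2:11, Node 3:10 → nearest is Node 3
Tally — Node 2:2, Node 3:4. Node 3 captures the most (4).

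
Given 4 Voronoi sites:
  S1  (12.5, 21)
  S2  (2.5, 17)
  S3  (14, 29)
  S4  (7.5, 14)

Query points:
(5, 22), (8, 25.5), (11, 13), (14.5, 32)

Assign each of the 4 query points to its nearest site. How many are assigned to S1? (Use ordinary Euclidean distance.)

1

(5, 22) — d² to each: S1:57.25, S2:31.25, S3:130, S4:70.25 → nearest is S2
(8, 25.5) — d² to each: S1:40.5, S2:102.5, S3:48.25, S4:132.5 → nearest is S1
(11, 13) — d² to each: S1:66.25, S2:88.25, S3:265, S4:13.25 → nearest is S4
(14.5, 32) — d² to each: S1:125, S2:369, S3:9.25, S4:373 → nearest is S3
1 of the 4 points has S1 as nearest.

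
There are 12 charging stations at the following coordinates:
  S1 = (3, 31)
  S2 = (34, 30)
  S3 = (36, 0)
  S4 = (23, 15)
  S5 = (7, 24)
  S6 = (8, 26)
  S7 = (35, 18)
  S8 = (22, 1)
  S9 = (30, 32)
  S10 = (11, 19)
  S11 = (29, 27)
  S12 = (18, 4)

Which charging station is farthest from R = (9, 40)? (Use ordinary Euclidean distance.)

S3

Compare squared distances (the ordering matches that of the actual distances):
|RS1|² = 36 + 81 = 117
|RS2|² = 625 + 100 = 725
|RS3|² = 729 + 1600 = 2329
|RS4|² = 196 + 625 = 821
|RS5|² = 4 + 256 = 260
|RS6|² = 1 + 196 = 197
|RS7|² = 676 + 484 = 1160
|RS8|² = 169 + 1521 = 1690
|RS9|² = 441 + 64 = 505
d²(R, S10) = 4 + 441 = 445
d²(R, S11) = 400 + 169 = 569
d²(R, S12) = 81 + 1296 = 1377
The largest is to S3.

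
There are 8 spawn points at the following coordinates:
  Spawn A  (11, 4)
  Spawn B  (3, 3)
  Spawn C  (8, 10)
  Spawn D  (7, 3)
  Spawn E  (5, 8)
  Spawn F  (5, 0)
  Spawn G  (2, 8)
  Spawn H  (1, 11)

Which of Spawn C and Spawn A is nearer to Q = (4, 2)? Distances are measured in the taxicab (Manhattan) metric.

d(Q, Spawn C) = |4−8| + |2−10| = 4 + 8 = 12
d(Q, Spawn A) = |4−11| + |2−4| = 7 + 2 = 9
12 > 9, so Spawn A is closer.

Spawn A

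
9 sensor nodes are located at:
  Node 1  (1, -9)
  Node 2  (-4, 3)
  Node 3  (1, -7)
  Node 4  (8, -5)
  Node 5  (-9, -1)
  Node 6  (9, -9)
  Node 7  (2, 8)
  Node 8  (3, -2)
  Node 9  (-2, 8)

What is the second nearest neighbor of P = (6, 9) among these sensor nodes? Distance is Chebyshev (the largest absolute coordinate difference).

Node 9

d(P, Node 1) = max(5, 18) = 18
d(P, Node 2) = max(10, 6) = 10
d(P, Node 3) = max(5, 16) = 16
d(P, Node 4) = max(2, 14) = 14
d(P, Node 5) = max(15, 10) = 15
d(P, Node 6) = max(3, 18) = 18
d(P, Node 7) = max(4, 1) = 4
d(P, Node 8) = max(3, 11) = 11
d(P, Node 9) = max(8, 1) = 8
Sorted ascending: Node 7, Node 9, Node 2, … — the second-nearest is Node 9.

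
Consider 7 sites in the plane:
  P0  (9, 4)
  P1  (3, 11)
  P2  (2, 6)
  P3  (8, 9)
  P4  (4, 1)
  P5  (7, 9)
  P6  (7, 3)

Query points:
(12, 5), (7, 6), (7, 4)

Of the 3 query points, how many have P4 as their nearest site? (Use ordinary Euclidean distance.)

0

(12, 5) — d² to each: P0:10, P1:117, P2:101, P3:32, P4:80, P5:41, P6:29 → nearest is P0
(7, 6) — d² to each: P0:8, P1:41, P2:25, P3:10, P4:34, P5:9, P6:9 → nearest is P0
(7, 4) — d² to each: P0:4, P1:65, P2:29, P3:26, P4:18, P5:25, P6:1 → nearest is P6
0 of the 3 points have P4 as nearest.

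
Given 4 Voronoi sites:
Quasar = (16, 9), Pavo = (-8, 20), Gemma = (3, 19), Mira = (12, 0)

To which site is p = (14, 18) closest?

Quasar

Squared Euclidean distances:
d²(p, Quasar) = (14−16)² + (18−9)² = 4 + 81 = 85
d²(p, Pavo) = (14−(-8))² + (18−20)² = 484 + 4 = 488
d²(p, Gemma) = (14−3)² + (18−19)² = 121 + 1 = 122
d²(p, Mira) = (14−12)² + (18−0)² = 4 + 324 = 328
Quasar is nearest.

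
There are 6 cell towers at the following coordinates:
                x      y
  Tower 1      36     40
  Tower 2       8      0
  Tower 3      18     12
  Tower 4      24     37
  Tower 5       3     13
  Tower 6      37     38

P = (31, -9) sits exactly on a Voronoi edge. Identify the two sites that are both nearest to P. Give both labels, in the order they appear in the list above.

Tower 2 and Tower 3

Squared distances from P to each site:
d²(P, Tower 1) = (31−36)² + (-9−40)² = 25 + 2401 = 2426
d²(P, Tower 2) = (31−8)² + (-9−0)² = 529 + 81 = 610
d²(P, Tower 3) = (31−18)² + (-9−12)² = 169 + 441 = 610
d²(P, Tower 4) = (31−24)² + (-9−37)² = 49 + 2116 = 2165
d²(P, Tower 5) = (31−3)² + (-9−13)² = 784 + 484 = 1268
d²(P, Tower 6) = (31−37)² + (-9−38)² = 36 + 2209 = 2245
P is equidistant from Tower 2 and Tower 3 (both at squared distance 610), and every other site is strictly farther — so P lies on the Tower 2–Tower 3 Voronoi edge.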